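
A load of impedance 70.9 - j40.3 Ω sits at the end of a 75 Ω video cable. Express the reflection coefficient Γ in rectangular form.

Γ ≈ 0.0448 − j0.264

Γ = (Z_L − Z_0)/(Z_L + Z_0) = (-4.1 − j40.3)/(145.9 − j40.3)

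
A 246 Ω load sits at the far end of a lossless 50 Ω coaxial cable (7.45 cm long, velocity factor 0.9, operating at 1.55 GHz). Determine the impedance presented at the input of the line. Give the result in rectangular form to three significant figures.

Z_in ≈ 45 + j83.7 Ω

λ = v/f = 0.9·c / 1.55 GHz = 0.174 m
βl = 2π·l/λ = 2π × 0.428 = 154°
tan(βl) = tan(154°) = -0.488
Z_in = Z_0·(Z_L + jZ_0·tanβl)/(Z_0 + jZ_L·tanβl)
     = 50·(246 − j24.4)/(50 − j120)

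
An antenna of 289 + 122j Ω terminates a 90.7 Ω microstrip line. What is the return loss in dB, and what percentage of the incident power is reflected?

RL ≈ 4.67 dB; 34.1% of incident power reflected

Γ = (198.3 + j122)/(379.7 + j122), |Γ| = 0.584
RL = −20·log₁₀(0.584) = 4.67 dB
P_refl/P_inc = |Γ|² = 0.341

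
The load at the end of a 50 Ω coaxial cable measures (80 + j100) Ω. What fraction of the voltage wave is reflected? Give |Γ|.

Γ = (Z_L − Z_0)/(Z_L + Z_0) = (30 + j100)/(130 + j100)
|Γ| = 104/164

|Γ| ≈ 0.637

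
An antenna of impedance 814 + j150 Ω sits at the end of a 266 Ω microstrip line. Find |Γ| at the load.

|Γ| ≈ 0.521

Γ = (Z_L − Z_0)/(Z_L + Z_0) = (548 + j150)/(1080 + j150)
|Γ| = 568/1090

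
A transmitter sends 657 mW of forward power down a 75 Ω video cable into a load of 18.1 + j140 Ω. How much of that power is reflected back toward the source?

|Γ| = |(-56.9 + j140)/(93.1 + j140)| = 0.899
|Γ|² = 0.808
P_refl = |Γ|²·P_inc = 531 mW, P_del = (1 − |Γ|²)·P_inc = 126 mW

P_reflected ≈ 531 mW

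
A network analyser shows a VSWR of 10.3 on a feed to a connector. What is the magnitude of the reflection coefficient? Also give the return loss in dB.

|Γ| ≈ 0.823; return loss ≈ 1.69 dB

|Γ| = (S − 1)/(S + 1) = (10.3 − 1)/(10.3 + 1) = 9.3/11.3
RL = −20·log₁₀|Γ| = −20·log₁₀(0.823)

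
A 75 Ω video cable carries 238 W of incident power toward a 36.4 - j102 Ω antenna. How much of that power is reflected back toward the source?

P_reflected ≈ 124 W

|Γ| = |(-38.6 − j102)/(111.4 − j102)| = 0.722
|Γ|² = 0.521
P_refl = |Γ|²·P_inc = 124 W, P_del = (1 − |Γ|²)·P_inc = 114 W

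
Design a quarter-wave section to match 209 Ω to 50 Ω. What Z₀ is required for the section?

Z_qwt ≈ 102 Ω

Z_qwt = √(Z_0·R_L) = √(50 × 209) = √10450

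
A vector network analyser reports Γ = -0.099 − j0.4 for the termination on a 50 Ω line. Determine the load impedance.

Z_L ≈ 30.3 − j29.2 Ω

Z_L = Z_0·(1 + Γ)/(1 − Γ) = 50·(0.901 − j0.4)/(1.1 + j0.4)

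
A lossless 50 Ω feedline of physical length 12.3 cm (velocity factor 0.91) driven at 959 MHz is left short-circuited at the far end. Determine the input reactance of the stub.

λ = v/f = 0.91·c / 959 MHz = 0.285 m
βl = 2π·l/λ = 2π × 0.432 = 156°
tan(βl) = -0.455
For a short-circuited stub, Z_in = jZ_0·tan(βl)

X_in ≈ -22.7 Ω (capacitive)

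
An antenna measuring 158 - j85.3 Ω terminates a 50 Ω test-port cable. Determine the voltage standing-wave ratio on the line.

VSWR ≈ 4.16

Γ = (Z_L − Z_0)/(Z_L + Z_0) = (108 − j85.3)/(208 − j85.3)
|Γ| = 138/225 = 0.612
VSWR = (1 + |Γ|)/(1 − |Γ|) = 1.61/0.388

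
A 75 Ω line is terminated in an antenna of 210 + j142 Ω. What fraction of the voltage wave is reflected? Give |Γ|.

|Γ| ≈ 0.615

Γ = (Z_L − Z_0)/(Z_L + Z_0) = (135 + j142)/(285 + j142)
|Γ| = 196/318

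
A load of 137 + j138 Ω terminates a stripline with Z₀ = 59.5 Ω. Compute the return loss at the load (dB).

RL ≈ 3.62 dB

Γ = (77.5 + j138)/(196.5 + j138), |Γ| = 0.659
RL = −20·log₁₀|Γ| = −20·log₁₀(0.659)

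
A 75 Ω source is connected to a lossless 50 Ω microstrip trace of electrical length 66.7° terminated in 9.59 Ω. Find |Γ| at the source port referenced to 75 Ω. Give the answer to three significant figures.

|Γ| ≈ 0.614

tan(βl) = 2.32
Z_in = Z_0·(Z_L + jZ_0·tanβl)/(Z_0 + jZ_L·tanβl) = 51.1 + j93.3 Ω
Γ_s = (Z_in − Z_s)/(Z_in + Z_s) = (-23.9 + j93.3)/(126 + j93.3), |Γ_s| = 0.614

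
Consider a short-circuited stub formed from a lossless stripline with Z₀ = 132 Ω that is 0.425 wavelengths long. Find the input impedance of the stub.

Z_in ≈ −j67.3 Ω

βl = 2π × 0.425 = 153°
tan(βl) = -0.51
For a short-circuited stub, Z_in = jZ_0·tan(βl)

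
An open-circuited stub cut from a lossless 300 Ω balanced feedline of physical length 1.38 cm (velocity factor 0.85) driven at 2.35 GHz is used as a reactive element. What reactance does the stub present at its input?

X_in ≈ -292 Ω (capacitive)

λ = v/f = 0.85·c / 2.35 GHz = 0.109 m
βl = 2π·l/λ = 2π × 0.127 = 45.8°
tan(βl) = 1.03
For an open-circuited stub, Z_in = −jZ_0·cot(βl) = −jZ_0/tan(βl)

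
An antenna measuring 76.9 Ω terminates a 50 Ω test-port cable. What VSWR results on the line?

Γ = (76.9 − 50)/(76.9 + 50) = 0.212
VSWR = (1 + 0.212)/(1 − 0.212)

VSWR ≈ 1.54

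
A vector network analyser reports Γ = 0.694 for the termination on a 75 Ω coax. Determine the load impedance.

Z_L = Z_0·(1 + Γ)/(1 − Γ) = 75·(1.69)/(0.306)

Z_L ≈ 415 Ω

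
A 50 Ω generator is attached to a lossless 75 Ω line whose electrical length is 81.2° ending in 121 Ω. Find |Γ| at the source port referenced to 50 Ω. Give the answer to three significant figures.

tan(βl) = 6.46
Z_in = Z_0·(Z_L + jZ_0·tanβl)/(Z_0 + jZ_L·tanβl) = 47.2 − j7.08 Ω
Γ_s = (Z_in − Z_s)/(Z_in + Z_s) = (-2.83 − j7.08)/(97.2 − j7.08), |Γ_s| = 0.0783

|Γ| ≈ 0.0783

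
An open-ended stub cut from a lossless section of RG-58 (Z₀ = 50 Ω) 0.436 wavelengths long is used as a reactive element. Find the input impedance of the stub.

βl = 2π × 0.436 = 157°
tan(βl) = -0.425
For an open-ended stub, Z_in = −jZ_0·cot(βl) = −jZ_0/tan(βl)

Z_in ≈ +j118 Ω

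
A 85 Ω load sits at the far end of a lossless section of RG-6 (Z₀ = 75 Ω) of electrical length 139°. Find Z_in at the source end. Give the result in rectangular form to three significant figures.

Z_in ≈ 75.7 + j9.41 Ω

tan(βl) = tan(139°) = -0.869
Z_in = Z_0·(Z_L + jZ_0·tanβl)/(Z_0 + jZ_L·tanβl)
     = 75·(85 − j65.2)/(75 − j73.9)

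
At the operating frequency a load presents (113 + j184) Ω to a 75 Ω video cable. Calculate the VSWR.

VSWR ≈ 6

Γ = (Z_L − Z_0)/(Z_L + Z_0) = (38 + j184)/(188 + j184)
|Γ| = 188/263 = 0.714
VSWR = (1 + |Γ|)/(1 − |Γ|) = 1.71/0.286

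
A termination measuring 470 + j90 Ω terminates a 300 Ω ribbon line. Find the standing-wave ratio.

Γ = (Z_L − Z_0)/(Z_L + Z_0) = (170 + j90)/(770 + j90)
|Γ| = 192/775 = 0.248
VSWR = (1 + |Γ|)/(1 − |Γ|) = 1.25/0.752

VSWR ≈ 1.66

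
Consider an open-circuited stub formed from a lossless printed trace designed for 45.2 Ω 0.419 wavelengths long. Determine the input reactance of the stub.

X_in ≈ 81 Ω (inductive)

βl = 2π × 0.419 = 151°
tan(βl) = -0.558
For an open-circuited stub, Z_in = −jZ_0·cot(βl) = −jZ_0/tan(βl)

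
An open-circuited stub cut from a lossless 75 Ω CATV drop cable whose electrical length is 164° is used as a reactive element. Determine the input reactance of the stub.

tan(βl) = -0.287
For an open-circuited stub, Z_in = −jZ_0·cot(βl) = −jZ_0/tan(βl)

X_in ≈ 262 Ω (inductive)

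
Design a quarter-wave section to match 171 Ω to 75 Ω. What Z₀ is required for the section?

Z_qwt ≈ 113 Ω

Z_qwt = √(Z_0·R_L) = √(75 × 171) = √12820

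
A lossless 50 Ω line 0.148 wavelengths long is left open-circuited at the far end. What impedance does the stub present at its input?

Z_in ≈ −j37.3 Ω

βl = 2π × 0.148 = 53.3°
tan(βl) = 1.34
For an open-circuited stub, Z_in = −jZ_0·cot(βl) = −jZ_0/tan(βl)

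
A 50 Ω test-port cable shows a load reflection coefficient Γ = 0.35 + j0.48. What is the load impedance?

Z_L = Z_0·(1 + Γ)/(1 − Γ) = 50·(1.35 + j0.48)/(0.65 − j0.48)

Z_L ≈ 49.6 + j73.5 Ω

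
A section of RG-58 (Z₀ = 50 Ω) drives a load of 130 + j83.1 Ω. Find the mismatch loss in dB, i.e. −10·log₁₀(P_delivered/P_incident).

Γ = (80 + j83.1)/(180 + j83.1), |Γ| = 0.582
|Γ|² = 0.339, so P_del/P_inc = 1 − |Γ|² = 0.661
ML = −10·log₁₀(1 − |Γ|²)

mismatch loss ≈ 1.79 dB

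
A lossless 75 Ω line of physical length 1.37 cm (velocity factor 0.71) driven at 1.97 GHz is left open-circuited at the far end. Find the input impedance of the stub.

λ = v/f = 0.71·c / 1.97 GHz = 0.108 m
βl = 2π·l/λ = 2π × 0.127 = 45.6°
tan(βl) = 1.02
For an open-circuited stub, Z_in = −jZ_0·cot(βl) = −jZ_0/tan(βl)

Z_in ≈ −j73.4 Ω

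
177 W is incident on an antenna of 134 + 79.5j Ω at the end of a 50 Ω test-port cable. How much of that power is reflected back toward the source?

P_reflected ≈ 58.9 W

|Γ| = |(84 + j79.5)/(184 + j79.5)| = 0.577
|Γ|² = 0.333
P_refl = |Γ|²·P_inc = 58.9 W, P_del = (1 − |Γ|²)·P_inc = 118 W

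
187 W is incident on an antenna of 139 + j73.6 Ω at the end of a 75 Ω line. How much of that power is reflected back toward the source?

|Γ| = |(64 + j73.6)/(214 + j73.6)| = 0.431
|Γ|² = 0.186
P_refl = |Γ|²·P_inc = 34.7 W, P_del = (1 − |Γ|²)·P_inc = 152 W

P_reflected ≈ 34.7 W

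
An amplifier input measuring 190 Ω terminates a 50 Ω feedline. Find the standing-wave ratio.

VSWR ≈ 3.8

Γ = (190 − 50)/(190 + 50) = 0.583
VSWR = (1 + 0.583)/(1 − 0.583)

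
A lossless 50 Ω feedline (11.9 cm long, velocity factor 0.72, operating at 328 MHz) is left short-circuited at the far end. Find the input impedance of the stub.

Z_in ≈ +j107 Ω

λ = v/f = 0.72·c / 328 MHz = 0.659 m
βl = 2π·l/λ = 2π × 0.181 = 65.1°
tan(βl) = 2.15
For a short-circuited stub, Z_in = jZ_0·tan(βl)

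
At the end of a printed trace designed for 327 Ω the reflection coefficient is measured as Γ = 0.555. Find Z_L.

Z_L ≈ 1140 Ω

Z_L = Z_0·(1 + Γ)/(1 − Γ) = 327·(1.56)/(0.445)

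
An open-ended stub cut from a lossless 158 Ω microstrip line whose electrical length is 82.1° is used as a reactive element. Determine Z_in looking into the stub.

Z_in ≈ −j21.9 Ω

tan(βl) = 7.21
For an open-ended stub, Z_in = −jZ_0·cot(βl) = −jZ_0/tan(βl)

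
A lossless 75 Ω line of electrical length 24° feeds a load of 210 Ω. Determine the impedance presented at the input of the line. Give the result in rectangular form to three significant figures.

Z_in ≈ 98.5 − j89.4 Ω

tan(βl) = tan(24°) = 0.445
Z_in = Z_0·(Z_L + jZ_0·tanβl)/(Z_0 + jZ_L·tanβl)
     = 75·(210 + j33.4)/(75 + j93.5)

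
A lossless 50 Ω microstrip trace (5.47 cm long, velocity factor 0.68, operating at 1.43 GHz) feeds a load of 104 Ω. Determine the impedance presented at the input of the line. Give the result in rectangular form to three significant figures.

Z_in ≈ 41.8 + j33.2 Ω

λ = v/f = 0.68·c / 1.43 GHz = 0.143 m
βl = 2π·l/λ = 2π × 0.383 = 138°
tan(βl) = tan(138°) = -0.899
Z_in = Z_0·(Z_L + jZ_0·tanβl)/(Z_0 + jZ_L·tanβl)
     = 50·(104 − j45)/(50 − j93.5)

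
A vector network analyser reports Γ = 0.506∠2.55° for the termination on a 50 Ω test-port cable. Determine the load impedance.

Z_L ≈ 152 + j9.19 Ω

Z_L = Z_0·(1 + Γ)/(1 − Γ) = 50·(1.51 + j0.0225)/(0.495 − j0.0225)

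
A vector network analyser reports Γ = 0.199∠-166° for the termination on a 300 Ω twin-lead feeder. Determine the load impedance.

Z_L = Z_0·(1 + Γ)/(1 − Γ) = 300·(0.807 − j0.0481)/(1.19 + j0.0481)

Z_L ≈ 202 − j20.3 Ω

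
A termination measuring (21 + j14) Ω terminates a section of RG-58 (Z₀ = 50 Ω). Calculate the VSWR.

Γ = (Z_L − Z_0)/(Z_L + Z_0) = (-29 + j14)/(71 + j14)
|Γ| = 32.2/72.4 = 0.445
VSWR = (1 + |Γ|)/(1 − |Γ|) = 1.44/0.555

VSWR ≈ 2.6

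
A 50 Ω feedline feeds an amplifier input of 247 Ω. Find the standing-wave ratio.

VSWR ≈ 4.94

For a purely resistive load, VSWR = R_L/Z_0 or Z_0/R_L (whichever > 1) = 247/50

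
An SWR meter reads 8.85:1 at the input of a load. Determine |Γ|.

|Γ| ≈ 0.797

|Γ| = (S − 1)/(S + 1) = (8.85 − 1)/(8.85 + 1) = 7.85/9.85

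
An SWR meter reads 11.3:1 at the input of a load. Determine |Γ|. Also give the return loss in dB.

|Γ| = (S − 1)/(S + 1) = (11.3 − 1)/(11.3 + 1) = 10.3/12.3
RL = −20·log₁₀|Γ| = −20·log₁₀(0.837)

|Γ| ≈ 0.837; return loss ≈ 1.54 dB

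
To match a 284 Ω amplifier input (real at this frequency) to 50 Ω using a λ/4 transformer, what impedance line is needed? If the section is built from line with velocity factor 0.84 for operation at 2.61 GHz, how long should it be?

Z_qwt ≈ 119 Ω; length ≈ 2.41 cm

Z_qwt = √(Z_0·R_L) = √(50 × 284) = √14200
λ = 0.84·c/f = 0.0966 m, so l = λ/4 = 0.0241 m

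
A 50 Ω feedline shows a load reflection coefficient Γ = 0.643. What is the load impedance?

Z_L ≈ 230 Ω

Z_L = Z_0·(1 + Γ)/(1 − Γ) = 50·(1.64)/(0.357)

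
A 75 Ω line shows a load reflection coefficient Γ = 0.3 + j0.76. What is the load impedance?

Z_L = Z_0·(1 + Γ)/(1 − Γ) = 75·(1.3 + j0.76)/(0.7 − j0.76)

Z_L ≈ 23.4 + j107 Ω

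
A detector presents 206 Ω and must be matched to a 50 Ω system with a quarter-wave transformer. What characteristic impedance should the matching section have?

Z_qwt ≈ 101 Ω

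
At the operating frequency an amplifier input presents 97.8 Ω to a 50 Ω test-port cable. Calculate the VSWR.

VSWR ≈ 1.96

Γ = (97.8 − 50)/(97.8 + 50) = 0.323
VSWR = (1 + 0.323)/(1 − 0.323)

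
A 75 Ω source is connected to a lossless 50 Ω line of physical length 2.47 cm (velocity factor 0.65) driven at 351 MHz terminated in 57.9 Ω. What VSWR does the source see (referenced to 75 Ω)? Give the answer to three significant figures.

λ = v/f = 0.65·c / 351 MHz = 0.556 m
βl = 2π·l/λ = 2π × 0.0445 = 16°
tan(βl) = 0.287
Z_in = Z_0·(Z_L + jZ_0·tanβl)/(Z_0 + jZ_L·tanβl) = 56.4 − j4.4 Ω
Γ_s = (Z_in − Z_s)/(Z_in + Z_s) = (-18.6 − j4.4)/(131 − j4.4), |Γ_s| = 0.145
VSWR = (1 + |Γ_s|)/(1 − |Γ_s|)

VSWR ≈ 1.34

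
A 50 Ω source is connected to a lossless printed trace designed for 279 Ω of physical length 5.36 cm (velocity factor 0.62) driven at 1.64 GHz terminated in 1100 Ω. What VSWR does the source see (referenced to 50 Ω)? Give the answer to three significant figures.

VSWR ≈ 21.4

λ = v/f = 0.62·c / 1.64 GHz = 0.113 m
βl = 2π·l/λ = 2π × 0.473 = 170°
tan(βl) = -0.174
Z_in = Z_0·(Z_L + jZ_0·tanβl)/(Z_0 + jZ_L·tanβl) = 771 + j480 Ω
Γ_s = (Z_in − Z_s)/(Z_in + Z_s) = (721 + j480)/(821 + j480), |Γ_s| = 0.911
VSWR = (1 + |Γ_s|)/(1 − |Γ_s|)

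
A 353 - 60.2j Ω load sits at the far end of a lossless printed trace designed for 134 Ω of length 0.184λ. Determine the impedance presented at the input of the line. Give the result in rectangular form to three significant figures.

Z_in ≈ 54.5 − j40.6 Ω

βl = 2π × 0.184 = 66.2°
tan(βl) = tan(66.2°) = 2.27
Z_in = Z_0·(Z_L + jZ_0·tanβl)/(Z_0 + jZ_L·tanβl)
     = 134·(353 + j244)/(271 + j802)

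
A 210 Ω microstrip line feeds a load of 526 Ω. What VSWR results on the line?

For a purely resistive load, VSWR = R_L/Z_0 or Z_0/R_L (whichever > 1) = 526/210

VSWR ≈ 2.5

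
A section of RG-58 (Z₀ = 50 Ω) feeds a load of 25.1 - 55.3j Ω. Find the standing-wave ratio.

VSWR ≈ 4.72

Γ = (Z_L − Z_0)/(Z_L + Z_0) = (-24.9 − j55.3)/(75.1 − j55.3)
|Γ| = 60.6/93.3 = 0.65
VSWR = (1 + |Γ|)/(1 − |Γ|) = 1.65/0.35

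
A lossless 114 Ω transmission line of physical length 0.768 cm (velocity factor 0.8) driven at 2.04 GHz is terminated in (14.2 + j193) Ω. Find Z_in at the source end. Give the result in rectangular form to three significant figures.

Z_in ≈ 233 + j872 Ω

λ = v/f = 0.8·c / 2.04 GHz = 0.118 m
βl = 2π·l/λ = 2π × 0.0653 = 23.5°
tan(βl) = tan(23.5°) = 0.435
Z_in = Z_0·(Z_L + jZ_0·tanβl)/(Z_0 + jZ_L·tanβl)
     = 114·(14.2 + j243)/(30.1 + j6.17)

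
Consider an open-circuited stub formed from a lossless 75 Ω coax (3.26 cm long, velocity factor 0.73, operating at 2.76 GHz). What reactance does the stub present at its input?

X_in ≈ 120 Ω (inductive)

λ = v/f = 0.73·c / 2.76 GHz = 0.0793 m
βl = 2π·l/λ = 2π × 0.411 = 148°
tan(βl) = -0.627
For an open-circuited stub, Z_in = −jZ_0·cot(βl) = −jZ_0/tan(βl)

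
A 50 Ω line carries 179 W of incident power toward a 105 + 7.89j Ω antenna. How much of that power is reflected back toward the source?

|Γ| = |(55 + j7.89)/(155 + j7.89)| = 0.358
|Γ|² = 0.128
P_refl = |Γ|²·P_inc = 22.9 W, P_del = (1 − |Γ|²)·P_inc = 156 W

P_reflected ≈ 22.9 W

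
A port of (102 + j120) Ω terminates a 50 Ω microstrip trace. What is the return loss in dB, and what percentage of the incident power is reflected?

Γ = (52 + j120)/(152 + j120), |Γ| = 0.675
RL = −20·log₁₀(0.675) = 3.41 dB
P_refl/P_inc = |Γ|² = 0.456

RL ≈ 3.41 dB; 45.6% of incident power reflected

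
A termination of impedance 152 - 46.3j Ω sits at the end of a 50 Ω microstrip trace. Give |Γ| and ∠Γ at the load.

Γ = (Z_L − Z_0)/(Z_L + Z_0) = (102 − j46.3)/(202 − j46.3)
|Γ| = 112/207 = 0.541

Γ ≈ 0.541 ∠ -11.5°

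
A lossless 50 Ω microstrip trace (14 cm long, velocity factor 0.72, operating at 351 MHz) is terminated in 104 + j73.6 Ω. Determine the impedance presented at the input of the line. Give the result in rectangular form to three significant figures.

Z_in ≈ 17.4 − j18.2 Ω

λ = v/f = 0.72·c / 351 MHz = 0.615 m
βl = 2π·l/λ = 2π × 0.228 = 81.9°
tan(βl) = tan(81.9°) = 7.03
Z_in = Z_0·(Z_L + jZ_0·tanβl)/(Z_0 + jZ_L·tanβl)
     = 50·(104 + j425)/(-467 + j731)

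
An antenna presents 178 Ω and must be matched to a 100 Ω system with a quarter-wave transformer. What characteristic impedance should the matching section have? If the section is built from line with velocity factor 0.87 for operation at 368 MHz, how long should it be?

Z_qwt ≈ 133 Ω; length ≈ 17.7 cm

Z_qwt = √(Z_0·R_L) = √(100 × 178) = √17800
λ = 0.87·c/f = 0.709 m, so l = λ/4 = 0.177 m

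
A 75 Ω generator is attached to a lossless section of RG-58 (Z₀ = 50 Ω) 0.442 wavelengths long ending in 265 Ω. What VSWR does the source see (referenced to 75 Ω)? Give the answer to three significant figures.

βl = 2π × 0.442 = 159°
tan(βl) = -0.381
Z_in = Z_0·(Z_L + jZ_0·tanβl)/(Z_0 + jZ_L·tanβl) = 59.7 + j102 Ω
Γ_s = (Z_in − Z_s)/(Z_in + Z_s) = (-15.3 + j102)/(135 + j102), |Γ_s| = 0.609
VSWR = (1 + |Γ_s|)/(1 − |Γ_s|)

VSWR ≈ 4.11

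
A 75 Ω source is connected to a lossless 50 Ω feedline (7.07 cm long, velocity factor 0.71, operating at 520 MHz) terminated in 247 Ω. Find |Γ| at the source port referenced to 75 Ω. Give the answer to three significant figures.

λ = v/f = 0.71·c / 520 MHz = 0.41 m
βl = 2π·l/λ = 2π × 0.173 = 62.1°
tan(βl) = 1.89
Z_in = Z_0·(Z_L + jZ_0·tanβl)/(Z_0 + jZ_L·tanβl) = 12.8 − j25.1 Ω
Γ_s = (Z_in − Z_s)/(Z_in + Z_s) = (-62.2 − j25.1)/(87.8 − j25.1), |Γ_s| = 0.734

|Γ| ≈ 0.734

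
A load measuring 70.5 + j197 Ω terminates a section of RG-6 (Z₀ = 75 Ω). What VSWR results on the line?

Γ = (Z_L − Z_0)/(Z_L + Z_0) = (-4.5 + j197)/(145.5 + j197)
|Γ| = 197/245 = 0.805
VSWR = (1 + |Γ|)/(1 − |Γ|) = 1.8/0.195

VSWR ≈ 9.24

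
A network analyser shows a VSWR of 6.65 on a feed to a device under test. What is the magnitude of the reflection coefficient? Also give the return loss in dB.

|Γ| ≈ 0.739; return loss ≈ 2.63 dB

|Γ| = (S − 1)/(S + 1) = (6.65 − 1)/(6.65 + 1) = 5.65/7.65
RL = −20·log₁₀|Γ| = −20·log₁₀(0.739)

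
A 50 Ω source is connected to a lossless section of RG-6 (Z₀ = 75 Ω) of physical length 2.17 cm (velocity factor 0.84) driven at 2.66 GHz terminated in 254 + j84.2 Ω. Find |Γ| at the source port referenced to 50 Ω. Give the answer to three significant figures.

|Γ| ≈ 0.459

λ = v/f = 0.84·c / 2.66 GHz = 0.0947 m
βl = 2π·l/λ = 2π × 0.229 = 82.5°
tan(βl) = 7.55
Z_in = Z_0·(Z_L + jZ_0·tanβl)/(Z_0 + jZ_L·tanβl) = 20.8 − j16 Ω
Γ_s = (Z_in − Z_s)/(Z_in + Z_s) = (-29.2 − j16)/(70.8 − j16), |Γ_s| = 0.459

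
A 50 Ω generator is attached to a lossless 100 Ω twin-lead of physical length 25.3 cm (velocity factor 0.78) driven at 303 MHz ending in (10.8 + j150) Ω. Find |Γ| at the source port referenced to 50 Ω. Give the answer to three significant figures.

|Γ| ≈ 0.879

λ = v/f = 0.78·c / 303 MHz = 0.772 m
βl = 2π·l/λ = 2π × 0.328 = 118°
tan(βl) = -1.89
Z_in = Z_0·(Z_L + jZ_0·tanβl)/(Z_0 + jZ_L·tanβl) = 3.35 − j9.9 Ω
Γ_s = (Z_in − Z_s)/(Z_in + Z_s) = (-46.7 − j9.9)/(53.3 − j9.9), |Γ_s| = 0.879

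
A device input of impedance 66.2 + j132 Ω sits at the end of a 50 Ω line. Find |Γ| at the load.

|Γ| ≈ 0.756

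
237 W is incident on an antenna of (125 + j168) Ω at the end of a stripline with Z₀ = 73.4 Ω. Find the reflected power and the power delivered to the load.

|Γ| = |(51.6 + j168)/(198.4 + j168)| = 0.676
|Γ|² = 0.457
P_refl = |Γ|²·P_inc = 108 W, P_del = (1 − |Γ|²)·P_inc = 129 W

P_reflected ≈ 108 W; P_delivered ≈ 129 W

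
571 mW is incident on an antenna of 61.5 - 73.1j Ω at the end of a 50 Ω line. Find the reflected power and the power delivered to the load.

|Γ| = |(11.5 − j73.1)/(111.5 − j73.1)| = 0.555
|Γ|² = 0.308
P_refl = |Γ|²·P_inc = 176 mW, P_del = (1 − |Γ|²)·P_inc = 395 mW

P_reflected ≈ 176 mW; P_delivered ≈ 395 mW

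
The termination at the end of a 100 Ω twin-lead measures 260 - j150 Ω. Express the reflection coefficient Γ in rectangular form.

Γ ≈ 0.527 − j0.197

Γ = (Z_L − Z_0)/(Z_L + Z_0) = (160 − j150)/(360 − j150)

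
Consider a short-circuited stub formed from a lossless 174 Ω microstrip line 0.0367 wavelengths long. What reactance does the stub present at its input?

βl = 2π × 0.0367 = 13.2°
tan(βl) = 0.235
For a short-circuited stub, Z_in = jZ_0·tan(βl)

X_in ≈ 40.8 Ω (inductive)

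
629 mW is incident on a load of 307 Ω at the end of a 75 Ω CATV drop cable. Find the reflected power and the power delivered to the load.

P_reflected ≈ 232 mW; P_delivered ≈ 397 mW

Γ = (307 − 75)/(307 + 75) = 0.607
|Γ|² = 0.369
P_refl = |Γ|²·P_inc = 232 mW, P_del = (1 − |Γ|²)·P_inc = 397 mW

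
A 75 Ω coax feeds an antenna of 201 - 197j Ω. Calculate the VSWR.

Γ = (Z_L − Z_0)/(Z_L + Z_0) = (126 − j197)/(276 − j197)
|Γ| = 234/339 = 0.69
VSWR = (1 + |Γ|)/(1 − |Γ|) = 1.69/0.31

VSWR ≈ 5.44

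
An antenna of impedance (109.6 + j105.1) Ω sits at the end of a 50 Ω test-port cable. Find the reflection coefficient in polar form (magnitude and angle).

Γ = (Z_L − Z_0)/(Z_L + Z_0) = (59.6 + j105.1)/(159.6 + j105.1)
|Γ| = 121/191 = 0.632

Γ ≈ 0.632 ∠ 27.1°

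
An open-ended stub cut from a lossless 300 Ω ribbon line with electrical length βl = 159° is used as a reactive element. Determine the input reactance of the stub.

X_in ≈ 782 Ω (inductive)

tan(βl) = -0.384
For an open-ended stub, Z_in = −jZ_0·cot(βl) = −jZ_0/tan(βl)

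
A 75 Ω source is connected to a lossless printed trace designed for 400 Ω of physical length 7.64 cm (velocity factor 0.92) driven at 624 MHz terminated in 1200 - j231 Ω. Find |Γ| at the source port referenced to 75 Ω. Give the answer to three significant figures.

|Γ| ≈ 0.632

λ = v/f = 0.92·c / 624 MHz = 0.442 m
βl = 2π·l/λ = 2π × 0.173 = 62.2°
tan(βl) = 1.9
Z_in = Z_0·(Z_L + jZ_0·tanβl)/(Z_0 + jZ_L·tanβl) = 150 − j156 Ω
Γ_s = (Z_in − Z_s)/(Z_in + Z_s) = (75.1 − j156)/(225 − j156), |Γ_s| = 0.632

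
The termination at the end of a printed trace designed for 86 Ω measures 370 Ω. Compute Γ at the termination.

Γ = 0.623

Γ = (Z_L − Z_0)/(Z_L + Z_0) = (370 − 86)/(370 + 86) = 284/456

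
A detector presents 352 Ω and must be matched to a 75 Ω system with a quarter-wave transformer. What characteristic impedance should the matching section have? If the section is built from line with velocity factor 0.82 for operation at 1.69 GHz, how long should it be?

Z_qwt ≈ 162 Ω; length ≈ 3.64 cm

Z_qwt = √(Z_0·R_L) = √(75 × 352) = √26400
λ = 0.82·c/f = 0.146 m, so l = λ/4 = 0.0364 m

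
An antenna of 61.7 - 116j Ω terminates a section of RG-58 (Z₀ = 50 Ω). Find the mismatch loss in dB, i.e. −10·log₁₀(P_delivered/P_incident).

mismatch loss ≈ 3.23 dB

Γ = (11.7 − j116)/(111.7 − j116), |Γ| = 0.724
|Γ|² = 0.524, so P_del/P_inc = 1 − |Γ|² = 0.476
ML = −10·log₁₀(1 − |Γ|²)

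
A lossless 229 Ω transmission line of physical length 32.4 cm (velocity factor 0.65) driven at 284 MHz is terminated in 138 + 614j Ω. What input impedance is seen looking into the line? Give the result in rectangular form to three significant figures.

Z_in ≈ 64.8 + j392 Ω

λ = v/f = 0.65·c / 284 MHz = 0.687 m
βl = 2π·l/λ = 2π × 0.472 = 170°
tan(βl) = tan(170°) = -0.179
Z_in = Z_0·(Z_L + jZ_0·tanβl)/(Z_0 + jZ_L·tanβl)
     = 229·(138 + j573)/(339 − j24.6)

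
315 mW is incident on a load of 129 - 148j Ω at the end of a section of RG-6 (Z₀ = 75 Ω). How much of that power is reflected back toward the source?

|Γ| = |(54 − j148)/(204 − j148)| = 0.625
|Γ|² = 0.391
P_refl = |Γ|²·P_inc = 123 mW, P_del = (1 − |Γ|²)·P_inc = 192 mW

P_reflected ≈ 123 mW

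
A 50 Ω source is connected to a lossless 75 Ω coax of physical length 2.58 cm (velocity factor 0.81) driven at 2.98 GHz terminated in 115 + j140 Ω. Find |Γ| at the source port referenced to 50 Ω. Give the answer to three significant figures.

|Γ| ≈ 0.48

λ = v/f = 0.81·c / 2.98 GHz = 0.0815 m
βl = 2π·l/λ = 2π × 0.316 = 114°
tan(βl) = -2.26
Z_in = Z_0·(Z_L + jZ_0·tanβl)/(Z_0 + jZ_L·tanβl) = 17.9 + j6.27 Ω
Γ_s = (Z_in − Z_s)/(Z_in + Z_s) = (-32.1 + j6.27)/(67.9 + j6.27), |Γ_s| = 0.48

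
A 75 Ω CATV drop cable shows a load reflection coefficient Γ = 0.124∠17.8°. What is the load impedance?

Z_L = Z_0·(1 + Γ)/(1 − Γ) = 75·(1.12 + j0.0379)/(0.882 − j0.0379)

Z_L ≈ 94.8 + j7.3 Ω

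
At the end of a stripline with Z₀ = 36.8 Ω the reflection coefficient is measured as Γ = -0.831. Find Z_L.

Z_L = Z_0·(1 + Γ)/(1 − Γ) = 36.8·(0.169)/(1.83)

Z_L ≈ 3.4 Ω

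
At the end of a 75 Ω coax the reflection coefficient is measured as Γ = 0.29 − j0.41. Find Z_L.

Z_L = Z_0·(1 + Γ)/(1 − Γ) = 75·(1.29 − j0.41)/(0.71 + j0.41)

Z_L ≈ 83.4 − j91.5 Ω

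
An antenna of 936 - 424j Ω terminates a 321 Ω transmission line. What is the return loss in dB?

RL ≈ 4.99 dB

Γ = (615 − j424)/(1257 − j424), |Γ| = 0.563
RL = −20·log₁₀|Γ| = −20·log₁₀(0.563)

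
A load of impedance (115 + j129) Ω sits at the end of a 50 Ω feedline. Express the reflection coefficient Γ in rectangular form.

Γ = (Z_L − Z_0)/(Z_L + Z_0) = (65 + j129)/(165 + j129)

Γ ≈ 0.624 + j0.294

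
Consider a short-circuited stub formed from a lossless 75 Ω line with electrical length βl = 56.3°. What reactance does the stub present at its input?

tan(βl) = 1.5
For a short-circuited stub, Z_in = jZ_0·tan(βl)

X_in ≈ 112 Ω (inductive)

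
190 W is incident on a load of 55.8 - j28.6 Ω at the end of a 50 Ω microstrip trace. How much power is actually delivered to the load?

P_delivered ≈ 177 W

|Γ| = |(5.8 − j28.6)/(105.8 − j28.6)| = 0.266
|Γ|² = 0.0709
P_refl = |Γ|²·P_inc = 13.5 W, P_del = (1 − |Γ|²)·P_inc = 177 W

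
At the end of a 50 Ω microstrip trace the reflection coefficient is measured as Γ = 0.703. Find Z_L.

Z_L = Z_0·(1 + Γ)/(1 − Γ) = 50·(1.7)/(0.297)

Z_L ≈ 287 Ω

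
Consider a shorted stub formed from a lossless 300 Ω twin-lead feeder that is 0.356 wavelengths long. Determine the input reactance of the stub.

βl = 2π × 0.356 = 128°
tan(βl) = -1.27
For a shorted stub, Z_in = jZ_0·tan(βl)

X_in ≈ -382 Ω (capacitive)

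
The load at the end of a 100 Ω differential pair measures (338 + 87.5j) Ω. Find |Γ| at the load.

|Γ| ≈ 0.568

Γ = (Z_L − Z_0)/(Z_L + Z_0) = (238 + j87.5)/(438 + j87.5)
|Γ| = 254/447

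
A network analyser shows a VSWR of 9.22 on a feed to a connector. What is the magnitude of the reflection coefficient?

|Γ| ≈ 0.804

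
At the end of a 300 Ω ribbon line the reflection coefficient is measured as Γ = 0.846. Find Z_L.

Z_L ≈ 3600 Ω

Z_L = Z_0·(1 + Γ)/(1 − Γ) = 300·(1.85)/(0.154)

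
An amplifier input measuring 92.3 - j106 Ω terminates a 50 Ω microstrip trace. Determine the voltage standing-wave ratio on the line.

Γ = (Z_L − Z_0)/(Z_L + Z_0) = (42.3 − j106)/(142.3 − j106)
|Γ| = 114/177 = 0.643
VSWR = (1 + |Γ|)/(1 − |Γ|) = 1.64/0.357

VSWR ≈ 4.61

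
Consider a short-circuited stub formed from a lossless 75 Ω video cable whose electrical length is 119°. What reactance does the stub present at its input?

X_in ≈ -135 Ω (capacitive)

tan(βl) = -1.8
For a short-circuited stub, Z_in = jZ_0·tan(βl)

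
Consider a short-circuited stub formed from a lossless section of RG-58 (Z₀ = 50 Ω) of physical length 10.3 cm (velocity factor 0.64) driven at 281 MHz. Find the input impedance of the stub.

λ = v/f = 0.64·c / 281 MHz = 0.683 m
βl = 2π·l/λ = 2π × 0.151 = 54.3°
tan(βl) = 1.39
For a short-circuited stub, Z_in = jZ_0·tan(βl)

Z_in ≈ +j69.5 Ω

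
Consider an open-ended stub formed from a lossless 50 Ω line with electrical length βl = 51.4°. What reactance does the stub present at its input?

tan(βl) = 1.25
For an open-ended stub, Z_in = −jZ_0·cot(βl) = −jZ_0/tan(βl)

X_in ≈ -39.9 Ω (capacitive)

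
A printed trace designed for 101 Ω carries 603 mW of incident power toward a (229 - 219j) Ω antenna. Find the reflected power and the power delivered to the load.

P_reflected ≈ 247 mW; P_delivered ≈ 356 mW

|Γ| = |(128 − j219)/(330 − j219)| = 0.64
|Γ|² = 0.41
P_refl = |Γ|²·P_inc = 247 mW, P_del = (1 − |Γ|²)·P_inc = 356 mW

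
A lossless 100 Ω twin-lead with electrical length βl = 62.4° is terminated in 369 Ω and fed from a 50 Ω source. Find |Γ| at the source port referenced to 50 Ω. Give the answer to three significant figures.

tan(βl) = 1.91
Z_in = Z_0·(Z_L + jZ_0·tanβl)/(Z_0 + jZ_L·tanβl) = 33.8 − j47.5 Ω
Γ_s = (Z_in − Z_s)/(Z_in + Z_s) = (-16.2 − j47.5)/(83.8 − j47.5), |Γ_s| = 0.521

|Γ| ≈ 0.521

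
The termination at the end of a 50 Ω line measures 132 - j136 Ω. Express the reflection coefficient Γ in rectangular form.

Γ ≈ 0.647 − j0.263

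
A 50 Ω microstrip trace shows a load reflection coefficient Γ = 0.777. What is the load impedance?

Z_L = Z_0·(1 + Γ)/(1 − Γ) = 50·(1.78)/(0.223)

Z_L ≈ 398 Ω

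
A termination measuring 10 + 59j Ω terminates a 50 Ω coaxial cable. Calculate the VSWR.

Γ = (Z_L − Z_0)/(Z_L + Z_0) = (-40 + j59)/(60 + j59)
|Γ| = 71.3/84.1 = 0.847
VSWR = (1 + |Γ|)/(1 − |Γ|) = 1.85/0.153

VSWR ≈ 12.1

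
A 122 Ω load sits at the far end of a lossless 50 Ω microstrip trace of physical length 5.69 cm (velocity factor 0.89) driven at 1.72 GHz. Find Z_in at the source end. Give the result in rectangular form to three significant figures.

Z_in ≈ 32.6 + j32.9 Ω

λ = v/f = 0.89·c / 1.72 GHz = 0.155 m
βl = 2π·l/λ = 2π × 0.367 = 132°
tan(βl) = tan(132°) = -1.11
Z_in = Z_0·(Z_L + jZ_0·tanβl)/(Z_0 + jZ_L·tanβl)
     = 50·(122 − j55.6)/(50 − j136)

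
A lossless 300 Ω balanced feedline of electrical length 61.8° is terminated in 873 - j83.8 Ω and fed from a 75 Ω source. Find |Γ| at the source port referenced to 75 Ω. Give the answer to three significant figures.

|Γ| ≈ 0.575

tan(βl) = 1.86
Z_in = Z_0·(Z_L + jZ_0·tanβl)/(Z_0 + jZ_L·tanβl) = 123 − j126 Ω
Γ_s = (Z_in − Z_s)/(Z_in + Z_s) = (48.1 − j126)/(198 − j126), |Γ_s| = 0.575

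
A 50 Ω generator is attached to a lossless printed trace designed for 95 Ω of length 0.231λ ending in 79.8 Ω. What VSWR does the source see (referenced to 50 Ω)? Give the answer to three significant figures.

βl = 2π × 0.231 = 83.2°
tan(βl) = 8.34
Z_in = Z_0·(Z_L + jZ_0·tanβl)/(Z_0 + jZ_L·tanβl) = 112 + j4.66 Ω
Γ_s = (Z_in − Z_s)/(Z_in + Z_s) = (62.4 + j4.66)/(162 + j4.66), |Γ_s| = 0.385
VSWR = (1 + |Γ_s|)/(1 − |Γ_s|)

VSWR ≈ 2.25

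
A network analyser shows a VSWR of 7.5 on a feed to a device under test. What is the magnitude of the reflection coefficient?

|Γ| = (S − 1)/(S + 1) = (7.5 − 1)/(7.5 + 1) = 6.5/8.5

|Γ| ≈ 0.765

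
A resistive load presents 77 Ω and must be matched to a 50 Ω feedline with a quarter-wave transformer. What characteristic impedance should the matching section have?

Z_qwt ≈ 62 Ω

Z_qwt = √(Z_0·R_L) = √(50 × 77) = √3850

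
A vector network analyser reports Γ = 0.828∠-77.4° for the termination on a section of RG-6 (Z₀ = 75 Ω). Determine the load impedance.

Z_L ≈ 17.8 − j91.5 Ω

Z_L = Z_0·(1 + Γ)/(1 − Γ) = 75·(1.18 − j0.808)/(0.819 + j0.808)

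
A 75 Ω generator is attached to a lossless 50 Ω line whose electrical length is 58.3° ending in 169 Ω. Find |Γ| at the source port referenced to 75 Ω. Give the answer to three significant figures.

|Γ| ≈ 0.625

tan(βl) = 1.62
Z_in = Z_0·(Z_L + jZ_0·tanβl)/(Z_0 + jZ_L·tanβl) = 19.8 − j27.3 Ω
Γ_s = (Z_in − Z_s)/(Z_in + Z_s) = (-55.2 − j27.3)/(94.8 − j27.3), |Γ_s| = 0.625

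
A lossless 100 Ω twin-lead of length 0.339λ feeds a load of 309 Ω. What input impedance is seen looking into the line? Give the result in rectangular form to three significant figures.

Z_in ≈ 43.3 + j53.8 Ω

βl = 2π × 0.339 = 122°
tan(βl) = tan(122°) = -1.6
Z_in = Z_0·(Z_L + jZ_0·tanβl)/(Z_0 + jZ_L·tanβl)
     = 100·(309 − j160)/(100 − j494)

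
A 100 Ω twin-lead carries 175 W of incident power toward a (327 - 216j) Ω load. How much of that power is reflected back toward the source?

P_reflected ≈ 75 W

|Γ| = |(227 − j216)/(427 − j216)| = 0.655
|Γ|² = 0.429
P_refl = |Γ|²·P_inc = 75 W, P_del = (1 − |Γ|²)·P_inc = 100 W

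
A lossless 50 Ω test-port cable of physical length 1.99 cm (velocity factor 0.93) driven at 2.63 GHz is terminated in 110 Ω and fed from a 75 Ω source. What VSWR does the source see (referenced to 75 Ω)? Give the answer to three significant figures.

λ = v/f = 0.93·c / 2.63 GHz = 0.106 m
βl = 2π·l/λ = 2π × 0.188 = 67.5°
tan(βl) = 2.42
Z_in = Z_0·(Z_L + jZ_0·tanβl)/(Z_0 + jZ_L·tanβl) = 25.7 − j15.8 Ω
Γ_s = (Z_in − Z_s)/(Z_in + Z_s) = (-49.3 − j15.8)/(101 − j15.8), |Γ_s| = 0.508
VSWR = (1 + |Γ_s|)/(1 − |Γ_s|)

VSWR ≈ 3.06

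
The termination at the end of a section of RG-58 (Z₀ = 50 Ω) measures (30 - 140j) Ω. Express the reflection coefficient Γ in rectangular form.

Γ ≈ 0.692 − j0.538

Γ = (Z_L − Z_0)/(Z_L + Z_0) = (-20 − j140)/(80 − j140)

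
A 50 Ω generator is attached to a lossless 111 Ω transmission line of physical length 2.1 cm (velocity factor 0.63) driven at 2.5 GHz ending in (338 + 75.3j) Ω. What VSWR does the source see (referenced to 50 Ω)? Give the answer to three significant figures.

VSWR ≈ 1.54

λ = v/f = 0.63·c / 2.5 GHz = 0.0756 m
βl = 2π·l/λ = 2π × 0.278 = 100°
tan(βl) = -5.67
Z_in = Z_0·(Z_L + jZ_0·tanβl)/(Z_0 + jZ_L·tanβl) = 34.8 + j9.79 Ω
Γ_s = (Z_in − Z_s)/(Z_in + Z_s) = (-15.2 + j9.79)/(84.8 + j9.79), |Γ_s| = 0.211
VSWR = (1 + |Γ_s|)/(1 − |Γ_s|)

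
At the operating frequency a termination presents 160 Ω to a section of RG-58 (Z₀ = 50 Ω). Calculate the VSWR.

For a purely resistive load, VSWR = R_L/Z_0 or Z_0/R_L (whichever > 1) = 160/50

VSWR ≈ 3.2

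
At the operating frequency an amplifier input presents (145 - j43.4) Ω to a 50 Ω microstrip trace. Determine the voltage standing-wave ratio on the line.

VSWR ≈ 3.19

Γ = (Z_L − Z_0)/(Z_L + Z_0) = (95 − j43.4)/(195 − j43.4)
|Γ| = 104/200 = 0.523
VSWR = (1 + |Γ|)/(1 − |Γ|) = 1.52/0.477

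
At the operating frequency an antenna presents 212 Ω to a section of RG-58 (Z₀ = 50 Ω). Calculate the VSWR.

VSWR ≈ 4.24

For a purely resistive load, VSWR = R_L/Z_0 or Z_0/R_L (whichever > 1) = 212/50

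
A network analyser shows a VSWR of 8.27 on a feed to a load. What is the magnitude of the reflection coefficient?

|Γ| = (S − 1)/(S + 1) = (8.27 − 1)/(8.27 + 1) = 7.27/9.27

|Γ| ≈ 0.784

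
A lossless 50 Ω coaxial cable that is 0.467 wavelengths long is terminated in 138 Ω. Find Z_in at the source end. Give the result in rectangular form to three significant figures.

βl = 2π × 0.467 = 168°
tan(βl) = tan(168°) = -0.21
Z_in = Z_0·(Z_L + jZ_0·tanβl)/(Z_0 + jZ_L·tanβl)
     = 50·(138 − j10.5)/(50 − j29)

Z_in ≈ 108 + j52.1 Ω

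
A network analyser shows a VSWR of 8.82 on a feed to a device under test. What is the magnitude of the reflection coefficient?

|Γ| ≈ 0.796

|Γ| = (S − 1)/(S + 1) = (8.82 − 1)/(8.82 + 1) = 7.82/9.82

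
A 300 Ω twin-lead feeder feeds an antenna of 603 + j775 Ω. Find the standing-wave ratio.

VSWR ≈ 5.65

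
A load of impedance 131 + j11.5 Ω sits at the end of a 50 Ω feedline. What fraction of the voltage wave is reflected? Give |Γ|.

|Γ| ≈ 0.451

Γ = (Z_L − Z_0)/(Z_L + Z_0) = (81 + j11.5)/(181 + j11.5)
|Γ| = 81.8/181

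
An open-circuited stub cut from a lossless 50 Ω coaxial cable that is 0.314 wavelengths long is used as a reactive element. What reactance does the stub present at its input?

βl = 2π × 0.314 = 113°
tan(βl) = -2.35
For an open-circuited stub, Z_in = −jZ_0·cot(βl) = −jZ_0/tan(βl)

X_in ≈ 21.3 Ω (inductive)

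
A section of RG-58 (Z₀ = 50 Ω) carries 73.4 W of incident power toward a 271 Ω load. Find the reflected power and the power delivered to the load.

P_reflected ≈ 34.8 W; P_delivered ≈ 38.6 W

Γ = (271 − 50)/(271 + 50) = 0.688
|Γ|² = 0.474
P_refl = |Γ|²·P_inc = 34.8 W, P_del = (1 − |Γ|²)·P_inc = 38.6 W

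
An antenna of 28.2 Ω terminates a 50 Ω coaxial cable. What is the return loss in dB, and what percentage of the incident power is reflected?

RL ≈ 11.1 dB; 7.77% of incident power reflected

Γ = (28.2 − 50)/(28.2 + 50) = -0.279
RL = −20·log₁₀(0.279) = 11.1 dB
P_refl/P_inc = |Γ|² = 0.0777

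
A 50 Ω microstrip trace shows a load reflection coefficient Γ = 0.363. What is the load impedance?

Z_L ≈ 107 Ω

Z_L = Z_0·(1 + Γ)/(1 − Γ) = 50·(1.36)/(0.637)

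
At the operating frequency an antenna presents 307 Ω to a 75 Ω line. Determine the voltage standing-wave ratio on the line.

VSWR ≈ 4.09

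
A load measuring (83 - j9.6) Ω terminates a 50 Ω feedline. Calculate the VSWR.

Γ = (Z_L − Z_0)/(Z_L + Z_0) = (33 − j9.6)/(133 − j9.6)
|Γ| = 34.4/133 = 0.258
VSWR = (1 + |Γ|)/(1 − |Γ|) = 1.26/0.742

VSWR ≈ 1.69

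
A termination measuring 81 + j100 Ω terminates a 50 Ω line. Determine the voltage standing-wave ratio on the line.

Γ = (Z_L − Z_0)/(Z_L + Z_0) = (31 + j100)/(131 + j100)
|Γ| = 105/165 = 0.635
VSWR = (1 + |Γ|)/(1 − |Γ|) = 1.64/0.365

VSWR ≈ 4.48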